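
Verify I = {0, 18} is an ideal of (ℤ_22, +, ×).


Check ideal conditions for I = {0, 18} in ℤ_22:
(1) I is an additive subgroup? No
(2) For r ∈ ℤ_22 and a ∈ I: r·a ∈ I? No  [counterexample: r=2, a=18, r·a mod 22 = 14 ∉ I]

No, I is not an ideal of ℤ_22


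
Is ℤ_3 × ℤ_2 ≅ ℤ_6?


Comparing ℤ_3 × ℤ_2 and ℤ_6:
gcd(3,2) = 1, so ℤ_3 × ℤ_2 ≅ ℤ_6 (CRT)

Yes, ℤ_3 × ℤ_2 ≅ ℤ_6


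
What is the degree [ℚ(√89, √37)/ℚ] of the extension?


[ℚ(√89,√37):ℚ] = [ℚ(√89,√37):ℚ(√89)]·[ℚ(√89):ℚ] = 2·2 = 4

[ℚ(√89, √37)/ℚ] = 4


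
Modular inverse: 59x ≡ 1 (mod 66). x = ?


Use the extended Euclidean algorithm to write 1 = 59·s + 66·t; then s mod 66 is the inverse.
Euclidean algorithm:
  59 = 0·66 + 59
  66 = 1·59 + 7
  59 = 8·7 + 3
  7 = 2·3 + 1
  3 = 3·1 + 0
gcd(59,66) = 1
Back-substitution gives: 59·(-19) + 66·(17) = 1
So 59⁻¹ ≡ -19 ≡ 47 (mod 66)
Check: 59 × 47 = 2773 ≡ 1 (mod 66) ✓

59⁻¹ ≡ 47 (mod 66)


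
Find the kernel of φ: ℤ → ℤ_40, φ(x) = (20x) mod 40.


Kernel = preimage of identity
ker(φ) = {x ∈ ℤ : 20x ≡ 0 (mod 40)}. gcd(20,40) = 20, so 20x ≡ 0 (mod 40) ⟺ x ≡ 0 (mod 40/20 = 2). Hence ker(φ) = 2ℤ

ker(φ) = 2ℤ


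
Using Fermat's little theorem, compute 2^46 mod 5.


Fermat's little theorem: if p is prime and gcd(a,p)=1, then a^(p-1) ≡ 1 (mod p)
p = 5 is prime, gcd(2,5) = 1
Reduce exponent: 46 mod 4 = 2
So 2^46 ≡ 2^2 (mod 5)
2^2 mod 5 = 4

2^46 ≡ 4 (mod 5)


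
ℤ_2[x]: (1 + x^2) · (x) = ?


Expand and collect like terms; reduce coefficients mod 2:
x^0: 1·0 = 0 ≡ 0 (mod 2)
x^1: 1·1 + 0·0 = 1 ≡ 1 (mod 2)
x^2: 0·1 + 1·0 = 0 ≡ 0 (mod 2)
x^3: 1·1 = 1 ≡ 1 (mod 2)
Result: x + x^3

f · g = x + x^3


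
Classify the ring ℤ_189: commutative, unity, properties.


ℤ_189 is a commutative ring with unity 1; 189 = 3×63 is composite, so 3·63 ≡ 0 gives zero divisors (not an integral domain)
Commutative: Yes
Integral domain: No
Has unity: Yes

ℤ_189: Commutative=Yes, Unity=Yes


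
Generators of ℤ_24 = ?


g generates ℤ_n iff gcd(g,n) = 1
Prime factors of 24: 2, 3
Generators are g ∈ {1,...,23} not divisible by any of these primes.
Generators: {1, 5, 7, 11, 13, 17, 19, 23}
Number of generators = φ(24) = 8

Generators of ℤ_24 = {1, 5, 7, 11, 13, 17, 19, 23}


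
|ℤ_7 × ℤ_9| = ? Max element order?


|ℤ_7 × ℤ_9| = 7 × 9 = 63
Max element order = lcm(7,9) = 63
Cyclic? Yes (gcd=1)

|ℤ_7×ℤ_9| = 63, max element order = 63


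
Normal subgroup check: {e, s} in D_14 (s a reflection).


H = {e, s} in D_14 (s a reflection)
r·s·r⁻¹ = sr⁻² ≠ s for n ≥ 3, so {e, s} is not closed under conjugation

No, not a normal subgroup


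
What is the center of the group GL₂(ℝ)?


Z(G) = {g ∈ G | gx = xg for all x ∈ G}
Only scalar multiples of the identity commute with all invertible matrices

Z(GL₂(ℝ)) = {aI : a ∈ ℝ, a ≠ 0}


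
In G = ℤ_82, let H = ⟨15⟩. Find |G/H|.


|⟨15⟩| = n / gcd(15, 82) = 82 / 1 = 82
H is normal (ℤ_82 is abelian).
|G/H| = |G| / |H| = 82 / 82 = 1

|G/H| = 1


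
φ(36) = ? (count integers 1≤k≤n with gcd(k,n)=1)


Factor n: 36 = 2^2 × 3^2
φ(n) = n · ∏(1 - 1/p) over distinct primes p | n
φ(36) = 36 · (1 - 1/2) · (1 - 1/3) = 12

φ(36) = 12


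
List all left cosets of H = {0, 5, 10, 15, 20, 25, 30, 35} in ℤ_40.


H = {0, 5, 10, 15, 20, 25, 30, 35}, |H| = 8
Number of cosets = |G|/|H| = 40/8 = 5
0 + H = {0, 5, 10, 15, 20, 25, 30, 35}
1 + H = {1, 6, 11, 16, 21, 26, 31, 36}
2 + H = {2, 7, 12, 17, 22, 27, 32, 37}
3 + H = {3, 8, 13, 18, 23, 28, 33, 38}
4 + H = {4, 9, 14, 19, 24, 29, 34, 39}

Cosets: 0+H={0,5,10,15,20,25,30,35}; 1+H={1,6,11,16,21,26,31,36}; 2+H={2,7,12,17,22,27,32,37}; 3+H={3,8,13,18,23,28,33,38}; 4+H={4,9,14,19,24,29,34,39}


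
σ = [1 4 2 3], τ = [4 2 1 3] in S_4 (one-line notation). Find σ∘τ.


σ∘τ: apply τ first, then σ
1 →τ 4 →σ 3
2 →τ 2 →σ 4
3 →τ 1 →σ 1
4 →τ 3 →σ 2

σ∘τ = [3 4 1 2]


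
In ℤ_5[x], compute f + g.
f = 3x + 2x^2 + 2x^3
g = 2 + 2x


Add coefficients mod 5:
x^0: 0 + 2 = 2 (mod 5)
x^1: 3 + 2 = 0 (mod 5)
x^2: 2 + 0 = 2 (mod 5)
x^3: 2 + 0 = 2 (mod 5)
Result: 2 + 2x^2 + 2x^3

f + g = 2 + 2x^2 + 2x^3


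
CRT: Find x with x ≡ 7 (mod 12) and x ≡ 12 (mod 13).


m₁ = 12, m₂ = 13, gcd = 1, so CRT applies. M = m₁·m₂ = 156
Let M₁ = M/m₁ = 13, M₂ = M/m₂ = 12
Find y₁ ≡ M₁⁻¹ (mod m₁): 13⁻¹ ≡ 1 (mod 12)
Find y₂ ≡ M₂⁻¹ (mod m₂): 12⁻¹ ≡ 12 (mod 13)
x = a₁·M₁·y₁ + a₂·M₂·y₂ = 7·13·1 + 12·12·12 = 1819
Reduce mod 156: x ≡ 103
Check: 103 mod 12 = 7 ✓, 103 mod 13 = 12 ✓

x ≡ 103 (mod 156)


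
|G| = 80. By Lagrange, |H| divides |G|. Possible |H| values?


Lagrange's theorem: |H| divides |G|
|G| = 80
Divisors of 80: 1, 2, 4, 5, 8, 10, 16, 20, 40, 80

Possible subgroup orders: {1, 2, 4, 5, 8, 10, 16, 20, 40, 80}


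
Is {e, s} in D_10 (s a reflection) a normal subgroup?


H = {e, s} in D_10 (s a reflection)
r·s·r⁻¹ = sr⁻² ≠ s for n ≥ 3, so {e, s} is not closed under conjugation

No, not a normal subgroup


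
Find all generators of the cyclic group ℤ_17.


g generates ℤ_n iff gcd(g,n) = 1
Prime factors of 17: 17
Generators are g ∈ {1,...,16} not divisible by any of these primes.
Generators: {1, 2, 3, 4, 5, 6, 7, 8, 9, 10, 11, 12, 13, 14, 15, 16}
Number of generators = φ(17) = 16

Generators of ℤ_17 = {1, 2, 3, 4, 5, 6, 7, 8, 9, 10, 11, 12, 13, 14, 15, 16}


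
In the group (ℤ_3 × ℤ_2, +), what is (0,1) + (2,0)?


Operation: componentwise addition mod (3, 2)
(0,1) + (2,0) = ((a₁+b₁) mod 3, (a₂+b₂) mod 2) with a = (0,1), b = (2,0)

(0,1) + (2,0) = (2,1)


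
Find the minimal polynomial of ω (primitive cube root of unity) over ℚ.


ω satisfies x² + x + 1 = 0 (the cyclotomic polynomial Φ₃)

Minimal polynomial: x² + x + 1


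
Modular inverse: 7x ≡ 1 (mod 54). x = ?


Use the extended Euclidean algorithm to write 1 = 7·s + 54·t; then s mod 54 is the inverse.
Euclidean algorithm:
  7 = 0·54 + 7
  54 = 7·7 + 5
  7 = 1·5 + 2
  5 = 2·2 + 1
  2 = 2·1 + 0
gcd(7,54) = 1
Back-substitution gives: 7·(-23) + 54·(3) = 1
So 7⁻¹ ≡ -23 ≡ 31 (mod 54)
Check: 7 × 31 = 217 ≡ 1 (mod 54) ✓

7⁻¹ ≡ 31 (mod 54)


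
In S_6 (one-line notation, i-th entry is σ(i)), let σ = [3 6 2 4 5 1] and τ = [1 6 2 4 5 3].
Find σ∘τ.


σ∘τ: apply τ first, then σ
1 →τ 1 →σ 3
2 →τ 6 →σ 1
3 →τ 2 →σ 6
4 →τ 4 →σ 4
5 →τ 5 →σ 5
6 →τ 3 →σ 2

σ∘τ = [3 1 6 4 5 2]


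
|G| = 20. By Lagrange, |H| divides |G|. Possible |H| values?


Lagrange's theorem: |H| divides |G|
|G| = 20
Divisors of 20: 1, 2, 4, 5, 10, 20

Possible subgroup orders: {1, 2, 4, 5, 10, 20}


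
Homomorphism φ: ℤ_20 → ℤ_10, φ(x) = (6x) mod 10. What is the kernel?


Kernel = preimage of identity
ker(φ) = {x ∈ ℤ_20 : 6x ≡ 0 (mod 10)}. Since 10 | 20, φ is well-defined. The kernel is the cyclic subgroup ⟨5⟩ of ℤ_20 (order 4), i.e. {0, 5, 10, 15}

ker(φ) = {0, 5, 10, 15}


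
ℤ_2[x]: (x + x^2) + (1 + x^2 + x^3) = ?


Add coefficients mod 2:
x^0: 0 + 1 = 1 (mod 2)
x^1: 1 + 0 = 1 (mod 2)
x^2: 1 + 1 = 0 (mod 2)
x^3: 0 + 1 = 1 (mod 2)
Result: 1 + x + x^3

f + g = 1 + x + x^3


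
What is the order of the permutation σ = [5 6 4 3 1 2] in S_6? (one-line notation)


Cycle decomposition: (1 5) (2 6) (3 4)
Cycle lengths: 2, 2, 2
Order = lcm(2, 2, 2) = 2

ord(σ) = 2


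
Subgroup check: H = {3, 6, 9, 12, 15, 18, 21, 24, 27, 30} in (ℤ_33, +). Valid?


Subgroup test for H = {3, 6, 9, 12, 15, 18, 21, 24, 27, 30} in (ℤ_33, +):
(1) 0 ∈ H? No
(2) Closure: for all a,b ∈ H, (a+b) mod 33 ∈ H? No  [counterexample: 3 + 30 = 0 ∉ H]
(3) Inverses: for all a ∈ H, -a mod 33 ∈ H? Yes

No, H is not a subgroup of ℤ_33


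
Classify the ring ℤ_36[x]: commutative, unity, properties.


ℤ_36 has zero divisors (2·18 ≡ 0), and these lift to constant zero divisors in ℤ_36[x]; so not an integral domain
Commutative: Yes
Integral domain: No
Has unity: Yes

ℤ_36[x]: Commutative=Yes, Unity=Yes


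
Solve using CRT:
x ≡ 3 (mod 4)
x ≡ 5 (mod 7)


m₁ = 4, m₂ = 7, gcd = 1, so CRT applies. M = m₁·m₂ = 28
Let M₁ = M/m₁ = 7, M₂ = M/m₂ = 4
Find y₁ ≡ M₁⁻¹ (mod m₁): 7⁻¹ ≡ 3 (mod 4)
Find y₂ ≡ M₂⁻¹ (mod m₂): 4⁻¹ ≡ 2 (mod 7)
x = a₁·M₁·y₁ + a₂·M₂·y₂ = 3·7·3 + 5·4·2 = 103
Reduce mod 28: x ≡ 19
Check: 19 mod 4 = 3 ✓, 19 mod 7 = 5 ✓

x ≡ 19 (mod 28)


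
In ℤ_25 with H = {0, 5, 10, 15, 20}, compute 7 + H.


7 + H = {7 + h (mod 25) : h ∈ H}
7+0=7, 7+5=12, 7+10=17, 7+15=22, 7+20=2
7 + H = {2, 7, 12, 17, 22} = 2 + H

7 + H = {2, 7, 12, 17, 22}


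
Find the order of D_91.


|D_n| = 2n (n rotations and n reflections)
|D_91| = 2×91 = 182

|D_91| = 182


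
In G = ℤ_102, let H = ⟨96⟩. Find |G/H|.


|⟨96⟩| = n / gcd(96, 102) = 102 / 6 = 17
H is normal (ℤ_102 is abelian).
|G/H| = |G| / |H| = 102 / 17 = 6

|G/H| = 6


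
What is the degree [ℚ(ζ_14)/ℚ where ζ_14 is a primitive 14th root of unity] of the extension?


[ℚ(ζ_n):ℚ] = deg Φ_n(x) = φ(n). Here φ(14) = 6

[ℚ(ζ_14)/ℚ where ζ_14 is a primitive 14th root of unity] = 6


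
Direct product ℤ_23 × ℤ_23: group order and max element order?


|ℤ_23 × ℤ_23| = 23 × 23 = 529
Max element order = lcm(23,23) = 23
Cyclic? No (gcd=23)

|ℤ_23×ℤ_23| = 529, max element order = 23


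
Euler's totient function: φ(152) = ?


Factor n: 152 = 2^3 × 19
φ(n) = n · ∏(1 - 1/p) over distinct primes p | n
φ(152) = 152 · (1 - 1/2) · (1 - 1/19) = 72

φ(152) = 72


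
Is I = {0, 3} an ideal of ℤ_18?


Check ideal conditions for I = {0, 3} in ℤ_18:
(1) I is an additive subgroup? No
(2) For r ∈ ℤ_18 and a ∈ I: r·a ∈ I? No  [counterexample: r=2, a=3, r·a mod 18 = 6 ∉ I]

No, I is not an ideal of ℤ_18


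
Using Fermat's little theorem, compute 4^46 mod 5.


Fermat's little theorem: if p is prime and gcd(a,p)=1, then a^(p-1) ≡ 1 (mod p)
p = 5 is prime, gcd(4,5) = 1
Reduce exponent: 46 mod 4 = 2
So 4^46 ≡ 4^2 (mod 5)
4^2 mod 5 = 1

4^46 ≡ 1 (mod 5)


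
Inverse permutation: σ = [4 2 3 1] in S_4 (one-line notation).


To find σ⁻¹, swap domain and range:
σ(1) = 4 → σ⁻¹(4) = 1
σ(2) = 2 → σ⁻¹(2) = 2
σ(3) = 3 → σ⁻¹(3) = 3
σ(4) = 1 → σ⁻¹(1) = 4

σ⁻¹ = [4 2 3 1]


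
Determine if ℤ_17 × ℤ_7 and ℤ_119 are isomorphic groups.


Comparing ℤ_17 × ℤ_7 and ℤ_119:
gcd(17,7) = 1, so ℤ_17 × ℤ_7 ≅ ℤ_119 (CRT)

Yes, ℤ_17 × ℤ_7 ≅ ℤ_119


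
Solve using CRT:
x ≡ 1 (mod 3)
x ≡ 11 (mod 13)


m₁ = 3, m₂ = 13, gcd = 1, so CRT applies. M = m₁·m₂ = 39
Let M₁ = M/m₁ = 13, M₂ = M/m₂ = 3
Find y₁ ≡ M₁⁻¹ (mod m₁): 13⁻¹ ≡ 1 (mod 3)
Find y₂ ≡ M₂⁻¹ (mod m₂): 3⁻¹ ≡ 9 (mod 13)
x = a₁·M₁·y₁ + a₂·M₂·y₂ = 1·13·1 + 11·3·9 = 310
Reduce mod 39: x ≡ 37
Check: 37 mod 3 = 1 ✓, 37 mod 13 = 11 ✓

x ≡ 37 (mod 39)


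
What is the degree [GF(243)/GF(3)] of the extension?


GF(243) = GF(3^5), so the extension degree is 5

[GF(243)/GF(3)] = 5


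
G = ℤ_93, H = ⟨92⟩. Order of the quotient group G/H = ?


|⟨92⟩| = n / gcd(92, 93) = 93 / 1 = 93
H is normal (ℤ_93 is abelian).
|G/H| = |G| / |H| = 93 / 93 = 1

|G/H| = 1


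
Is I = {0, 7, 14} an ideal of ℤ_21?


Check ideal conditions for I = {0, 7, 14} in ℤ_21:
(1) I is an additive subgroup? Yes
(2) For r ∈ ℤ_21 and a ∈ I: r·a ∈ I? Yes

Yes, I is an ideal of ℤ_21


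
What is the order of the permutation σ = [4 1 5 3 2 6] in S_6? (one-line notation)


Cycle decomposition: (1 4 3 5 2)
Cycle lengths: 5
Order = lcm(5) = 5

ord(σ) = 5


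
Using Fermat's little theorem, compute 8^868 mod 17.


Fermat's little theorem: if p is prime and gcd(a,p)=1, then a^(p-1) ≡ 1 (mod p)
p = 17 is prime, gcd(8,17) = 1
Reduce exponent: 868 mod 16 = 4
So 8^868 ≡ 8^4 (mod 17)
8^4 mod 17 = 16

8^868 ≡ 16 (mod 17)


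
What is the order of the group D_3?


|D_n| = 2n (n rotations and n reflections)
|D_3| = 2×3 = 6

|D_3| = 6


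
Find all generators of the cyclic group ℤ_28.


g generates ℤ_n iff gcd(g,n) = 1
Prime factors of 28: 2, 7
Generators are g ∈ {1,...,27} not divisible by any of these primes.
Generators: {1, 3, 5, 9, 11, 13, 15, 17, 19, 23, 25, 27}
Number of generators = φ(28) = 12

Generators of ℤ_28 = {1, 3, 5, 9, 11, 13, 15, 17, 19, 23, 25, 27}


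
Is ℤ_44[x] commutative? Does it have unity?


ℤ_44 has zero divisors (2·22 ≡ 0), and these lift to constant zero divisors in ℤ_44[x]; so not an integral domain
Commutative: Yes
Integral domain: No
Has unity: Yes

ℤ_44[x]: Commutative=Yes, Unity=Yes


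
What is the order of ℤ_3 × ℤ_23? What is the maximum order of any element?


|ℤ_3 × ℤ_23| = 3 × 23 = 69
Max element order = lcm(3,23) = 69
Cyclic? Yes (gcd=1)

|ℤ_3×ℤ_23| = 69, max element order = 69


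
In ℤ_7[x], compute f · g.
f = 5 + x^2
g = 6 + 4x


Expand and collect like terms; reduce coefficients mod 7:
x^0: 5·6 = 30 ≡ 2 (mod 7)
x^1: 5·4 + 0·6 = 20 ≡ 6 (mod 7)
x^2: 0·4 + 1·6 = 6 ≡ 6 (mod 7)
x^3: 1·4 = 4 ≡ 4 (mod 7)
Result: 2 + 6x + 6x^2 + 4x^3

f · g = 2 + 6x + 6x^2 + 4x^3


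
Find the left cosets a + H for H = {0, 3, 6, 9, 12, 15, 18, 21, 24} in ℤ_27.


H = {0, 3, 6, 9, 12, 15, 18, 21, 24}, |H| = 9
Number of cosets = |G|/|H| = 27/9 = 3
0 + H = {0, 3, 6, 9, 12, 15, 18, 21, 24}
1 + H = {1, 4, 7, 10, 13, 16, 19, 22, 25}
2 + H = {2, 5, 8, 11, 14, 17, 20, 23, 26}

Cosets: 0+H={0,3,6,9,12,15,18,21,24}; 1+H={1,4,7,10,13,16,19,22,25}; 2+H={2,5,8,11,14,17,20,23,26}


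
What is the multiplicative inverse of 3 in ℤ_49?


Use the extended Euclidean algorithm to write 1 = 3·s + 49·t; then s mod 49 is the inverse.
Euclidean algorithm:
  3 = 0·49 + 3
  49 = 16·3 + 1
  3 = 3·1 + 0
gcd(3,49) = 1
Back-substitution gives: 3·(-16) + 49·(1) = 1
So 3⁻¹ ≡ -16 ≡ 33 (mod 49)
Check: 3 × 33 = 99 ≡ 1 (mod 49) ✓

3⁻¹ ≡ 33 (mod 49)


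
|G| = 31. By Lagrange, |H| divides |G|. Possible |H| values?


Lagrange's theorem: |H| divides |G|
|G| = 31
Divisors of 31: 1, 31

Possible subgroup orders: {1, 31}


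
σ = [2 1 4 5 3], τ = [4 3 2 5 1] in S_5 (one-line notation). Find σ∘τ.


σ∘τ: apply τ first, then σ
1 →τ 4 →σ 5
2 →τ 3 →σ 4
3 →τ 2 →σ 1
4 →τ 5 →σ 3
5 →τ 1 →σ 2

σ∘τ = [5 4 1 3 2]


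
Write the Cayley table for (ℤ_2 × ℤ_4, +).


Elements: {(0,0), (0,1), (0,2), (0,3), (1,0), (1,1), (1,2), (1,3)}
Operation: componentwise addition mod (2, 4)
Entry (a, b) = ((a₁+b₁) mod 2, (a₂+b₂) mod 4)

Cayley table:
      | (0,0) | (0,1) | (0,2) | (0,3) | (1,0) | (1,1) | (1,2) | (1,3)
(0,0) | (0,0) | (0,1) | (0,2) | (0,3) | (1,0) | (1,1) | (1,2) | (1,3)
(0,1) | (0,1) | (0,2) | (0,3) | (0,0) | (1,1) | (1,2) | (1,3) | (1,0)
(0,2) | (0,2) | (0,3) | (0,0) | (0,1) | (1,2) | (1,3) | (1,0) | (1,1)
(0,3) | (0,3) | (0,0) | (0,1) | (0,2) | (1,3) | (1,0) | (1,1) | (1,2)
(1,0) | (1,0) | (1,1) | (1,2) | (1,3) | (0,0) | (0,1) | (0,2) | (0,3)
(1,1) | (1,1) | (1,2) | (1,3) | (1,0) | (0,1) | (0,2) | (0,3) | (0,0)
(1,2) | (1,2) | (1,3) | (1,0) | (1,1) | (0,2) | (0,3) | (0,0) | (0,1)
(1,3) | (1,3) | (1,0) | (1,1) | (1,2) | (0,3) | (0,0) | (0,1) | (0,2)


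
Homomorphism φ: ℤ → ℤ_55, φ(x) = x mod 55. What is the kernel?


Kernel = preimage of identity
ker(φ) = {x ∈ ℤ : x ≡ 0 (mod 55)} = 55ℤ = {0, ±55, ±110, ...}

ker(φ) = 55ℤ


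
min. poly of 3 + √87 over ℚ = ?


Let α = 3 + √87. Then α - 3 = √87, so (α - 3)² = 87, giving α² - 6α - 78 = 0. Degree 2 and α ∉ ℚ, so this is the minimal polynomial.

Minimal polynomial: x² - 6x - 78


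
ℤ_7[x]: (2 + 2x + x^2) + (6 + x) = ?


Add coefficients mod 7:
x^0: 2 + 6 = 1 (mod 7)
x^1: 2 + 1 = 3 (mod 7)
x^2: 1 + 0 = 1 (mod 7)
Result: 1 + 3x + x^2

f + g = 1 + 3x + x^2


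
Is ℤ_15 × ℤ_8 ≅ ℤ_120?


Comparing ℤ_15 × ℤ_8 and ℤ_120:
gcd(15,8) = 1, so ℤ_15 × ℤ_8 ≅ ℤ_120 (CRT)

Yes, ℤ_15 × ℤ_8 ≅ ℤ_120


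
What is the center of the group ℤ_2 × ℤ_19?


Z(G) = {g ∈ G | gx = xg for all x ∈ G}
Direct product of abelian groups is abelian, so Z(G) = G

Z(ℤ_2 × ℤ_19) = ℤ_2 × ℤ_19


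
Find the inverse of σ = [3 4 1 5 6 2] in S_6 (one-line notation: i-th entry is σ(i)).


To find σ⁻¹, swap domain and range:
σ(1) = 3 → σ⁻¹(3) = 1
σ(2) = 4 → σ⁻¹(4) = 2
σ(3) = 1 → σ⁻¹(1) = 3
σ(4) = 5 → σ⁻¹(5) = 4
σ(5) = 6 → σ⁻¹(6) = 5
σ(6) = 2 → σ⁻¹(2) = 6

σ⁻¹ = [3 6 1 2 4 5]


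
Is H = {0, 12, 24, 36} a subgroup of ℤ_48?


Subgroup test for H = {0, 12, 24, 36} in (ℤ_48, +):
(1) 0 ∈ H? Yes
(2) Closure: for all a,b ∈ H, (a+b) mod 48 ∈ H? Yes
(3) Inverses: for all a ∈ H, -a mod 48 ∈ H? Yes

Yes, H is a subgroup of ℤ_48


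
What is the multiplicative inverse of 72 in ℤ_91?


Use the extended Euclidean algorithm to write 1 = 72·s + 91·t; then s mod 91 is the inverse.
Euclidean algorithm:
  72 = 0·91 + 72
  91 = 1·72 + 19
  72 = 3·19 + 15
  19 = 1·15 + 4
  15 = 3·4 + 3
  4 = 1·3 + 1
  3 = 3·1 + 0
gcd(72,91) = 1
Back-substitution gives: 72·(-24) + 91·(19) = 1
So 72⁻¹ ≡ -24 ≡ 67 (mod 91)
Check: 72 × 67 = 4824 ≡ 1 (mod 91) ✓

72⁻¹ ≡ 67 (mod 91)


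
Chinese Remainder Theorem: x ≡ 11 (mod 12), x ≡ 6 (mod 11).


m₁ = 12, m₂ = 11, gcd = 1, so CRT applies. M = m₁·m₂ = 132
Let M₁ = M/m₁ = 11, M₂ = M/m₂ = 12
Find y₁ ≡ M₁⁻¹ (mod m₁): 11⁻¹ ≡ 11 (mod 12)
Find y₂ ≡ M₂⁻¹ (mod m₂): 12⁻¹ ≡ 1 (mod 11)
x = a₁·M₁·y₁ + a₂·M₂·y₂ = 11·11·11 + 6·12·1 = 1403
Reduce mod 132: x ≡ 83
Check: 83 mod 12 = 11 ✓, 83 mod 11 = 6 ✓

x ≡ 83 (mod 132)


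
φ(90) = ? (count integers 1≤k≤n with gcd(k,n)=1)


Factor n: 90 = 2 × 3^2 × 5
φ(n) = n · ∏(1 - 1/p) over distinct primes p | n
φ(90) = 90 · (1 - 1/2) · (1 - 1/3) · (1 - 1/5) = 24

φ(90) = 24


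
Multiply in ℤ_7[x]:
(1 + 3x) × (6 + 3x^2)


Expand and collect like terms; reduce coefficients mod 7:
x^0: 1·6 = 6 ≡ 6 (mod 7)
x^1: 1·0 + 3·6 = 18 ≡ 4 (mod 7)
x^2: 1·3 + 3·0 = 3 ≡ 3 (mod 7)
x^3: 3·3 = 9 ≡ 2 (mod 7)
Result: 6 + 4x + 3x^2 + 2x^3

f · g = 6 + 4x + 3x^2 + 2x^3


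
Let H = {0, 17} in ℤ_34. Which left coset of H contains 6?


6 + H = {6 + h (mod 34) : h ∈ H}
6+0=6, 6+17=23

6 + H = {6, 23}


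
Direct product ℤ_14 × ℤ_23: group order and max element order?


|ℤ_14 × ℤ_23| = 14 × 23 = 322
Max element order = lcm(14,23) = 322
Cyclic? Yes (gcd=1)

|ℤ_14×ℤ_23| = 322, max element order = 322


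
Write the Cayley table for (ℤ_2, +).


Elements: {0, 1}
Operation: addition mod 2
Entry (a, b) = (a + b) mod 2

Cayley table:
  | 0 | 1
0 | 0 | 1
1 | 1 | 0


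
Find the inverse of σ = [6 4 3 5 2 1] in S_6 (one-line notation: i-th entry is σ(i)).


To find σ⁻¹, swap domain and range:
σ(1) = 6 → σ⁻¹(6) = 1
σ(2) = 4 → σ⁻¹(4) = 2
σ(3) = 3 → σ⁻¹(3) = 3
σ(4) = 5 → σ⁻¹(5) = 4
σ(5) = 2 → σ⁻¹(2) = 5
σ(6) = 1 → σ⁻¹(1) = 6

σ⁻¹ = [6 5 3 2 4 1]


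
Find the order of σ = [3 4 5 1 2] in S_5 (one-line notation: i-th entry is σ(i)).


Cycle decomposition: (1 3 5 2 4)
Cycle lengths: 5
Order = lcm(5) = 5

ord(σ) = 5


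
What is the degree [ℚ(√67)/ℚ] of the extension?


√67 has minimal polynomial x² - 67 (irreducible over ℚ since 67 is squarefree)

[ℚ(√67)/ℚ] = 2


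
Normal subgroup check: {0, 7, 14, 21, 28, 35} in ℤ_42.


H = {0, 7, 14, 21, 28, 35} in ℤ_42
ℤ_42 is abelian; every subgroup of an abelian group is normal

Yes, normal subgroup


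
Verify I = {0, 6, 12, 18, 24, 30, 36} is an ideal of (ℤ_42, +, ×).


Check ideal conditions for I = {0, 6, 12, 18, 24, 30, 36} in ℤ_42:
(1) I is an additive subgroup? Yes
(2) For r ∈ ℤ_42 and a ∈ I: r·a ∈ I? Yes

Yes, I is an ideal of ℤ_42


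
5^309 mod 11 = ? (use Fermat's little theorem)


Fermat's little theorem: if p is prime and gcd(a,p)=1, then a^(p-1) ≡ 1 (mod p)
p = 11 is prime, gcd(5,11) = 1
Reduce exponent: 309 mod 10 = 9
So 5^309 ≡ 5^9 (mod 11)
5^9 mod 11 = 9

5^309 ≡ 9 (mod 11)


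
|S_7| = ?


|S_n| = n! (number of permutations of n symbols)
|S_7| = 7! = 5040

|S_7| = 5040


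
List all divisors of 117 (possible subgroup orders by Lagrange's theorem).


Lagrange's theorem: |H| divides |G|
|G| = 117
Divisors of 117: 1, 3, 9, 13, 39, 117

Possible subgroup orders: {1, 3, 9, 13, 39, 117}


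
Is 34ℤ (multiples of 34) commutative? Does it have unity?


34ℤ is a commutative ring under +,× but has no multiplicative identity (1 ∉ 34ℤ); it has no zero divisors, but without unity it is not an integral domain
Commutative: Yes
Integral domain: No
Has unity: No

34ℤ (multiples of 34): Commutative=Yes, Unity=No


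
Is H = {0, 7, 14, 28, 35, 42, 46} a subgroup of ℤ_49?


Subgroup test for H = {0, 7, 14, 28, 35, 42, 46} in (ℤ_49, +):
(1) 0 ∈ H? Yes
(2) Closure: for all a,b ∈ H, (a+b) mod 49 ∈ H? No  [counterexample: 7 + 14 = 21 ∉ H]
(3) Inverses: for all a ∈ H, -a mod 49 ∈ H? No

No, H is not a subgroup of ℤ_49


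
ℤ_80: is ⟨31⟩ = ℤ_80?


g generates ℤ_n iff gcd(g, n) = 1
gcd(31, 80) = 1
Since gcd = 1, 31 is a generator.

Yes, 31 generates ℤ_80


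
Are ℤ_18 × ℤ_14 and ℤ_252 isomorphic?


Comparing ℤ_18 × ℤ_14 and ℤ_252:
gcd(18,14) = 2 ≠ 1. Max element order in ℤ_18×ℤ_14 is lcm(18,14) = 126 < 252, so it has no element of order 252

No, ℤ_18 × ℤ_14 ≇ ℤ_252


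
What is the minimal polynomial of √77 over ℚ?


√77 satisfies x² - 77 = 0, irreducible over ℚ since 77 is squarefree

Minimal polynomial: x² - 77


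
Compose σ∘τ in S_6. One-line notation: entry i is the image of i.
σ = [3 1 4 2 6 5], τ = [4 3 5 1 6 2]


σ∘τ: apply τ first, then σ
1 →τ 4 →σ 2
2 →τ 3 →σ 4
3 →τ 5 →σ 6
4 →τ 1 →σ 3
5 →τ 6 →σ 5
6 →τ 2 →σ 1

σ∘τ = [2 4 6 3 5 1]


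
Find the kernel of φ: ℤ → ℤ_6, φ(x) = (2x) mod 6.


Kernel = preimage of identity
ker(φ) = {x ∈ ℤ : 2x ≡ 0 (mod 6)}. gcd(2,6) = 2, so 2x ≡ 0 (mod 6) ⟺ x ≡ 0 (mod 6/2 = 3). Hence ker(φ) = 3ℤ

ker(φ) = 3ℤ


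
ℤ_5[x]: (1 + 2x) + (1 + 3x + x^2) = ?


Add coefficients mod 5:
x^0: 1 + 1 = 2 (mod 5)
x^1: 2 + 3 = 0 (mod 5)
x^2: 0 + 1 = 1 (mod 5)
Result: 2 + x^2

f + g = 2 + x^2


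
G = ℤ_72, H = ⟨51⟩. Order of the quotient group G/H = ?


|⟨51⟩| = n / gcd(51, 72) = 72 / 3 = 24
H is normal (ℤ_72 is abelian).
|G/H| = |G| / |H| = 72 / 24 = 3

|G/H| = 3


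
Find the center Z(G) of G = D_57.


Z(G) = {g ∈ G | gx = xg for all x ∈ G}
For odd n, Z(D_n) = {e}: no nontrivial rotation commutes with all reflections

Z(D_57) = {e}


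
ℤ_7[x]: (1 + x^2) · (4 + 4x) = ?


Expand and collect like terms; reduce coefficients mod 7:
x^0: 1·4 = 4 ≡ 4 (mod 7)
x^1: 1·4 + 0·4 = 4 ≡ 4 (mod 7)
x^2: 0·4 + 1·4 = 4 ≡ 4 (mod 7)
x^3: 1·4 = 4 ≡ 4 (mod 7)
Result: 4 + 4x + 4x^2 + 4x^3

f · g = 4 + 4x + 4x^2 + 4x^3


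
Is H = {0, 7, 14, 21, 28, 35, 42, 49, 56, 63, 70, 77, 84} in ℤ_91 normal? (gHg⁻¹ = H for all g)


H = {0, 7, 14, 21, 28, 35, 42, 49, 56, 63, 70, 77, 84} in ℤ_91
ℤ_91 is abelian; every subgroup of an abelian group is normal

Yes, normal subgroup


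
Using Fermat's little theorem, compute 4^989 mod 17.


Fermat's little theorem: if p is prime and gcd(a,p)=1, then a^(p-1) ≡ 1 (mod p)
p = 17 is prime, gcd(4,17) = 1
Reduce exponent: 989 mod 16 = 13
So 4^989 ≡ 4^13 (mod 17)
4^13 mod 17 = 4

4^989 ≡ 4 (mod 17)


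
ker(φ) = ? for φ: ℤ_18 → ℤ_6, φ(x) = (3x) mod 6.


Kernel = preimage of identity
ker(φ) = {x ∈ ℤ_18 : 3x ≡ 0 (mod 6)}. Since 6 | 18, φ is well-defined. The kernel is the cyclic subgroup ⟨2⟩ of ℤ_18 (order 9), i.e. {0, 2, 4, 6, 8, 10, 12, 14, 16}

ker(φ) = {0, 2, 4, 6, 8, 10, 12, 14, 16}


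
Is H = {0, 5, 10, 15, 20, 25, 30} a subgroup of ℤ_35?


Subgroup test for H = {0, 5, 10, 15, 20, 25, 30} in (ℤ_35, +):
(1) 0 ∈ H? Yes
(2) Closure: for all a,b ∈ H, (a+b) mod 35 ∈ H? Yes
(3) Inverses: for all a ∈ H, -a mod 35 ∈ H? Yes

Yes, H is a subgroup of ℤ_35


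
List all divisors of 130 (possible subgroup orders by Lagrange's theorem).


Lagrange's theorem: |H| divides |G|
|G| = 130
Divisors of 130: 1, 2, 5, 10, 13, 26, 65, 130

Possible subgroup orders: {1, 2, 5, 10, 13, 26, 65, 130}


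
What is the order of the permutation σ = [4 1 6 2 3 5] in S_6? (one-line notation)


Cycle decomposition: (1 4 2) (3 6 5)
Cycle lengths: 3, 3
Order = lcm(3, 3) = 3

ord(σ) = 3


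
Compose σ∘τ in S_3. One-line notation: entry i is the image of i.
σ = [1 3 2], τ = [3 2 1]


σ∘τ: apply τ first, then σ
1 →τ 3 →σ 2
2 →τ 2 →σ 3
3 →τ 1 →σ 1

σ∘τ = [2 3 1]


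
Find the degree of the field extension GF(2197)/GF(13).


GF(2197) = GF(13^3), so the extension degree is 3

[GF(2197)/GF(13)] = 3


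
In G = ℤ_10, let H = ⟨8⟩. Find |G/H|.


|⟨8⟩| = n / gcd(8, 10) = 10 / 2 = 5
H is normal (ℤ_10 is abelian).
|G/H| = |G| / |H| = 10 / 5 = 2

|G/H| = 2


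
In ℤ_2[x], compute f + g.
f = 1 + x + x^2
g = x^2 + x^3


Add coefficients mod 2:
x^0: 1 + 0 = 1 (mod 2)
x^1: 1 + 0 = 1 (mod 2)
x^2: 1 + 1 = 0 (mod 2)
x^3: 0 + 1 = 1 (mod 2)
Result: 1 + x + x^3

f + g = 1 + x + x^3


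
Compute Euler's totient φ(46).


Factor n: 46 = 2 × 23
φ(n) = n · ∏(1 - 1/p) over distinct primes p | n
φ(46) = 46 · (1 - 1/2) · (1 - 1/23) = 22

φ(46) = 22


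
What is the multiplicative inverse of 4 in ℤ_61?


Use the extended Euclidean algorithm to write 1 = 4·s + 61·t; then s mod 61 is the inverse.
Euclidean algorithm:
  4 = 0·61 + 4
  61 = 15·4 + 1
  4 = 4·1 + 0
gcd(4,61) = 1
Back-substitution gives: 4·(-15) + 61·(1) = 1
So 4⁻¹ ≡ -15 ≡ 46 (mod 61)
Check: 4 × 46 = 184 ≡ 1 (mod 61) ✓

4⁻¹ ≡ 46 (mod 61)


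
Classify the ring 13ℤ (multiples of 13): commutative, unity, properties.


13ℤ is a commutative ring under +,× but has no multiplicative identity (1 ∉ 13ℤ); it has no zero divisors, but without unity it is not an integral domain
Commutative: Yes
Integral domain: No
Has unity: No

13ℤ (multiples of 13): Commutative=Yes, Unity=No


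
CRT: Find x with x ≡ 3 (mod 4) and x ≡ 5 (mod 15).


m₁ = 4, m₂ = 15, gcd = 1, so CRT applies. M = m₁·m₂ = 60
Let M₁ = M/m₁ = 15, M₂ = M/m₂ = 4
Find y₁ ≡ M₁⁻¹ (mod m₁): 15⁻¹ ≡ 3 (mod 4)
Find y₂ ≡ M₂⁻¹ (mod m₂): 4⁻¹ ≡ 4 (mod 15)
x = a₁·M₁·y₁ + a₂·M₂·y₂ = 3·15·3 + 5·4·4 = 215
Reduce mod 60: x ≡ 35
Check: 35 mod 4 = 3 ✓, 35 mod 15 = 5 ✓

x ≡ 35 (mod 60)


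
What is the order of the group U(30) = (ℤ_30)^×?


U(n) is the group of units mod n; |U(n)| = φ(n)
|U(30)| = φ(30) = 8

|U(30) = (ℤ_30)^×| = 8


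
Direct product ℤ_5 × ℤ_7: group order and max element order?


|ℤ_5 × ℤ_7| = 5 × 7 = 35
Max element order = lcm(5,7) = 35
Cyclic? Yes (gcd=1)

|ℤ_5×ℤ_7| = 35, max element order = 35


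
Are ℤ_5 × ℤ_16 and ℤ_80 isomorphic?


Comparing ℤ_5 × ℤ_16 and ℤ_80:
gcd(5,16) = 1, so ℤ_5 × ℤ_16 ≅ ℤ_80 (CRT)

Yes, ℤ_5 × ℤ_16 ≅ ℤ_80


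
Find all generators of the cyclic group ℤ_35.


g generates ℤ_n iff gcd(g,n) = 1
Prime factors of 35: 5, 7
Generators are g ∈ {1,...,34} not divisible by any of these primes.
Generators: {1, 2, 3, 4, 6, 8, 9, 11, 12, 13, 16, 17, 18, 19, 22, 23, 24, 26, 27, 29, 31, 32, 33, 34}
Number of generators = φ(35) = 24

Generators of ℤ_35 = {1, 2, 3, 4, 6, 8, 9, 11, 12, 13, 16, 17, 18, 19, 22, 23, 24, 26, 27, 29, 31, 32, 33, 34}


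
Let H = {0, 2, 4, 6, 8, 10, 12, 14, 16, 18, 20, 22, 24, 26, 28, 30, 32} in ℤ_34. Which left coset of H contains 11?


11 + H = {11 + h (mod 34) : h ∈ H}
11+0=11, 11+2=13, 11+4=15, 11+6=17, 11+8=19, 11+10=21, 11+12=23, 11+14=25, 11+16=27, 11+18=29, 11+20=31, 11+22=33, 11+24=1, 11+26=3, 11+28=5, 11+30=7, 11+32=9
11 + H = {1, 3, 5, 7, 9, 11, 13, 15, 17, 19, 21, 23, 25, 27, 29, 31, 33} = 1 + H

11 + H = {1, 3, 5, 7, 9, 11, 13, 15, 17, 19, 21, 23, 25, 27, 29, 31, 33}


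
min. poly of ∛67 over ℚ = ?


∛67 satisfies x³ - 67 = 0, irreducible over ℚ (no rational root; 67 is not a perfect cube)

Minimal polynomial: x³ - 67


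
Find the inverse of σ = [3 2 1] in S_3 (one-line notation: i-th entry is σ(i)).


To find σ⁻¹, swap domain and range:
σ(1) = 3 → σ⁻¹(3) = 1
σ(2) = 2 → σ⁻¹(2) = 2
σ(3) = 1 → σ⁻¹(1) = 3

σ⁻¹ = [3 2 1]


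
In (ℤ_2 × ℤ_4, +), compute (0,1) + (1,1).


Operation: componentwise addition mod (2, 4)
(0,1) + (1,1) = ((a₁+b₁) mod 2, (a₂+b₂) mod 4) with a = (0,1), b = (1,1)

(0,1) + (1,1) = (1,2)


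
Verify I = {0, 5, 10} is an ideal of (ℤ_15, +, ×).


Check ideal conditions for I = {0, 5, 10} in ℤ_15:
(1) I is an additive subgroup? Yes
(2) For r ∈ ℤ_15 and a ∈ I: r·a ∈ I? Yes

Yes, I is an ideal of ℤ_15


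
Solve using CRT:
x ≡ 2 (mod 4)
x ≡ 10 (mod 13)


m₁ = 4, m₂ = 13, gcd = 1, so CRT applies. M = m₁·m₂ = 52
Let M₁ = M/m₁ = 13, M₂ = M/m₂ = 4
Find y₁ ≡ M₁⁻¹ (mod m₁): 13⁻¹ ≡ 1 (mod 4)
Find y₂ ≡ M₂⁻¹ (mod m₂): 4⁻¹ ≡ 10 (mod 13)
x = a₁·M₁·y₁ + a₂·M₂·y₂ = 2·13·1 + 10·4·10 = 426
Reduce mod 52: x ≡ 10
Check: 10 mod 4 = 2 ✓, 10 mod 13 = 10 ✓

x ≡ 10 (mod 52)


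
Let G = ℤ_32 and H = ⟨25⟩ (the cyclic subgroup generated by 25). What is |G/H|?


|⟨25⟩| = n / gcd(25, 32) = 32 / 1 = 32
H is normal (ℤ_32 is abelian).
|G/H| = |G| / |H| = 32 / 32 = 1

|G/H| = 1


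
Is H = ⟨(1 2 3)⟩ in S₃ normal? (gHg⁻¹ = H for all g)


H = ⟨(1 2 3)⟩ in S₃
⟨(1 2 3)⟩ has order 3 and index 2 in S₃; index-2 subgroups are normal

Yes, normal subgroup


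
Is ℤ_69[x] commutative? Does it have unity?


ℤ_69 has zero divisors (3·23 ≡ 0), and these lift to constant zero divisors in ℤ_69[x]; so not an integral domain
Commutative: Yes
Integral domain: No
Has unity: Yes

ℤ_69[x]: Commutative=Yes, Unity=Yes


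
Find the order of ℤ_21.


ℤ_n has n elements.

|ℤ_21| = 21


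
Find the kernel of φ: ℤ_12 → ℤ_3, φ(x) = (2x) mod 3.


Kernel = preimage of identity
ker(φ) = {x ∈ ℤ_12 : 2x ≡ 0 (mod 3)}. Since 3 | 12, φ is well-defined. The kernel is the cyclic subgroup ⟨3⟩ of ℤ_12 (order 4), i.e. {0, 3, 6, 9}

ker(φ) = {0, 3, 6, 9}


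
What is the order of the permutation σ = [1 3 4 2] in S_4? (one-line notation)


Cycle decomposition: (2 3 4)
Cycle lengths: 3
Order = lcm(3) = 3

ord(σ) = 3


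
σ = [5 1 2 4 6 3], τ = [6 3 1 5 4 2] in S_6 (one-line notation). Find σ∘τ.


σ∘τ: apply τ first, then σ
1 →τ 6 →σ 3
2 →τ 3 →σ 2
3 →τ 1 →σ 5
4 →τ 5 →σ 6
5 →τ 4 →σ 4
6 →τ 2 →σ 1

σ∘τ = [3 2 5 6 4 1]


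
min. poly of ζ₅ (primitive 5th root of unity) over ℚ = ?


ζ₅ is a root of Φ₅(x) = x⁴ + x³ + x² + x + 1, irreducible over ℚ

Minimal polynomial: x⁴ + x³ + x² + x + 1


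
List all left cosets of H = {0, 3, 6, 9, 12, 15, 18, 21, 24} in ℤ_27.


H = {0, 3, 6, 9, 12, 15, 18, 21, 24}, |H| = 9
Number of cosets = |G|/|H| = 27/9 = 3
0 + H = {0, 3, 6, 9, 12, 15, 18, 21, 24}
1 + H = {1, 4, 7, 10, 13, 16, 19, 22, 25}
2 + H = {2, 5, 8, 11, 14, 17, 20, 23, 26}

Cosets: 0+H={0,3,6,9,12,15,18,21,24}; 1+H={1,4,7,10,13,16,19,22,25}; 2+H={2,5,8,11,14,17,20,23,26}


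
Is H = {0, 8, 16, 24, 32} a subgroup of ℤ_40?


Subgroup test for H = {0, 8, 16, 24, 32} in (ℤ_40, +):
(1) 0 ∈ H? Yes
(2) Closure: for all a,b ∈ H, (a+b) mod 40 ∈ H? Yes
(3) Inverses: for all a ∈ H, -a mod 40 ∈ H? Yes

Yes, H is a subgroup of ℤ_40


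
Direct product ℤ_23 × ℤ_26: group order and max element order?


|ℤ_23 × ℤ_26| = 23 × 26 = 598
Max element order = lcm(23,26) = 598
Cyclic? Yes (gcd=1)

|ℤ_23×ℤ_26| = 598, max element order = 598


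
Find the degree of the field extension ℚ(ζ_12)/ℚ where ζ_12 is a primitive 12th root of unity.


[ℚ(ζ_n):ℚ] = deg Φ_n(x) = φ(n). Here φ(12) = 4

[ℚ(ζ_12)/ℚ where ζ_12 is a primitive 12th root of unity] = 4


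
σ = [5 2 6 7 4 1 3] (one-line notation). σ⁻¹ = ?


To find σ⁻¹, swap domain and range:
σ(1) = 5 → σ⁻¹(5) = 1
σ(2) = 2 → σ⁻¹(2) = 2
σ(3) = 6 → σ⁻¹(6) = 3
σ(4) = 7 → σ⁻¹(7) = 4
σ(5) = 4 → σ⁻¹(4) = 5
σ(6) = 1 → σ⁻¹(1) = 6
σ(7) = 3 → σ⁻¹(3) = 7

σ⁻¹ = [6 2 7 5 1 3 4]


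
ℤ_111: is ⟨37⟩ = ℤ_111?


g generates ℤ_n iff gcd(g, n) = 1
gcd(37, 111) = 37
Since gcd = 37 ≠ 1, ⟨37⟩ has order 3 < 111, so 37 is not a generator.

No, 37 does not generate ℤ_111


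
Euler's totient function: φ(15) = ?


φ(n) = count of k ∈ {1,...,n} with gcd(k,n)=1
Coprimes to 15: {1, 2, 4, 7, 8, 11, 13, 14}
Count: 8

φ(15) = 8


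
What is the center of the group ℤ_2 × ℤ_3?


Z(G) = {g ∈ G | gx = xg for all x ∈ G}
Direct product of abelian groups is abelian, so Z(G) = G

Z(ℤ_2 × ℤ_3) = ℤ_2 × ℤ_3


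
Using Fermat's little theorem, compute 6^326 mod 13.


Fermat's little theorem: if p is prime and gcd(a,p)=1, then a^(p-1) ≡ 1 (mod p)
p = 13 is prime, gcd(6,13) = 1
Reduce exponent: 326 mod 12 = 2
So 6^326 ≡ 6^2 (mod 13)
6^2 mod 13 = 10

6^326 ≡ 10 (mod 13)


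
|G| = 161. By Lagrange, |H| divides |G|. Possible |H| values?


Lagrange's theorem: |H| divides |G|
|G| = 161
Divisors of 161: 1, 7, 23, 161

Possible subgroup orders: {1, 7, 23, 161}


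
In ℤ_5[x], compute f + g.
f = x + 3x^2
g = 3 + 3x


Add coefficients mod 5:
x^0: 0 + 3 = 3 (mod 5)
x^1: 1 + 3 = 4 (mod 5)
x^2: 3 + 0 = 3 (mod 5)
Result: 3 + 4x + 3x^2

f + g = 3 + 4x + 3x^2


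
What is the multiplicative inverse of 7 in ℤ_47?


Use the extended Euclidean algorithm to write 1 = 7·s + 47·t; then s mod 47 is the inverse.
Euclidean algorithm:
  7 = 0·47 + 7
  47 = 6·7 + 5
  7 = 1·5 + 2
  5 = 2·2 + 1
  2 = 2·1 + 0
gcd(7,47) = 1
Back-substitution gives: 7·(-20) + 47·(3) = 1
So 7⁻¹ ≡ -20 ≡ 27 (mod 47)
Check: 7 × 27 = 189 ≡ 1 (mod 47) ✓

7⁻¹ ≡ 27 (mod 47)


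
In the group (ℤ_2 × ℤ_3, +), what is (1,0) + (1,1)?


Operation: componentwise addition mod (2, 3)
(1,0) + (1,1) = ((a₁+b₁) mod 2, (a₂+b₂) mod 3) with a = (1,0), b = (1,1)

(1,0) + (1,1) = (0,1)


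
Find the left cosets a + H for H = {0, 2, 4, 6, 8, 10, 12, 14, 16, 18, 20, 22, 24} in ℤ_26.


H = {0, 2, 4, 6, 8, 10, 12, 14, 16, 18, 20, 22, 24}, |H| = 13
Number of cosets = |G|/|H| = 26/13 = 2
0 + H = {0, 2, 4, 6, 8, 10, 12, 14, 16, 18, 20, 22, 24}
1 + H = {1, 3, 5, 7, 9, 11, 13, 15, 17, 19, 21, 23, 25}

Cosets: 0+H={0,2,4,6,8,10,12,14,16,18,20,22,24}; 1+H={1,3,5,7,9,11,13,15,17,19,21,23,25}


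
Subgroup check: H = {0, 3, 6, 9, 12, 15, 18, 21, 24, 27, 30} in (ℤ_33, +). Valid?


Subgroup test for H = {0, 3, 6, 9, 12, 15, 18, 21, 24, 27, 30} in (ℤ_33, +):
(1) 0 ∈ H? Yes
(2) Closure: for all a,b ∈ H, (a+b) mod 33 ∈ H? Yes
(3) Inverses: for all a ∈ H, -a mod 33 ∈ H? Yes

Yes, H is a subgroup of ℤ_33


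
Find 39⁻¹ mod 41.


Use the extended Euclidean algorithm to write 1 = 39·s + 41·t; then s mod 41 is the inverse.
Euclidean algorithm:
  39 = 0·41 + 39
  41 = 1·39 + 2
  39 = 19·2 + 1
  2 = 2·1 + 0
gcd(39,41) = 1
Back-substitution gives: 39·(20) + 41·(-19) = 1
So 39⁻¹ ≡ 20 ≡ 20 (mod 41)
Check: 39 × 20 = 780 ≡ 1 (mod 41) ✓

39⁻¹ ≡ 20 (mod 41)


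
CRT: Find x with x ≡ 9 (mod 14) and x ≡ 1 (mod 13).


m₁ = 14, m₂ = 13, gcd = 1, so CRT applies. M = m₁·m₂ = 182
Let M₁ = M/m₁ = 13, M₂ = M/m₂ = 14
Find y₁ ≡ M₁⁻¹ (mod m₁): 13⁻¹ ≡ 13 (mod 14)
Find y₂ ≡ M₂⁻¹ (mod m₂): 14⁻¹ ≡ 1 (mod 13)
x = a₁·M₁·y₁ + a₂·M₂·y₂ = 9·13·13 + 1·14·1 = 1535
Reduce mod 182: x ≡ 79
Check: 79 mod 14 = 9 ✓, 79 mod 13 = 1 ✓

x ≡ 79 (mod 182)


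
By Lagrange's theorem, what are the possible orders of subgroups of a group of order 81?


Lagrange's theorem: |H| divides |G|
|G| = 81
Divisors of 81: 1, 3, 9, 27, 81

Possible subgroup orders: {1, 3, 9, 27, 81}


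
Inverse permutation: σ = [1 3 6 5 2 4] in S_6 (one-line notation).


To find σ⁻¹, swap domain and range:
σ(1) = 1 → σ⁻¹(1) = 1
σ(2) = 3 → σ⁻¹(3) = 2
σ(3) = 6 → σ⁻¹(6) = 3
σ(4) = 5 → σ⁻¹(5) = 4
σ(5) = 2 → σ⁻¹(2) = 5
σ(6) = 4 → σ⁻¹(4) = 6

σ⁻¹ = [1 5 2 6 4 3]


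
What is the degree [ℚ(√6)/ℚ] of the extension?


√6 has minimal polynomial x² - 6 (irreducible over ℚ since 6 is squarefree)

[ℚ(√6)/ℚ] = 2


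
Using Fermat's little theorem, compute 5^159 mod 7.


Fermat's little theorem: if p is prime and gcd(a,p)=1, then a^(p-1) ≡ 1 (mod p)
p = 7 is prime, gcd(5,7) = 1
Reduce exponent: 159 mod 6 = 3
So 5^159 ≡ 5^3 (mod 7)
5^3 mod 7 = 6

5^159 ≡ 6 (mod 7)


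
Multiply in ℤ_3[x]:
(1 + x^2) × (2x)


Expand and collect like terms; reduce coefficients mod 3:
x^0: 1·0 = 0 ≡ 0 (mod 3)
x^1: 1·2 + 0·0 = 2 ≡ 2 (mod 3)
x^2: 0·2 + 1·0 = 0 ≡ 0 (mod 3)
x^3: 1·2 = 2 ≡ 2 (mod 3)
Result: 2x + 2x^3

f · g = 2x + 2x^3


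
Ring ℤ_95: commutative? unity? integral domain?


ℤ_95 is a commutative ring with unity 1; 95 = 5×19 is composite, so 5·19 ≡ 0 gives zero divisors (not an integral domain)
Commutative: Yes
Integral domain: No
Has unity: Yes

ℤ_95: Commutative=Yes, Unity=Yes


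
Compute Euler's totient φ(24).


φ(n) = count of k ∈ {1,...,n} with gcd(k,n)=1
Coprimes to 24: {1, 5, 7, 11, 13, 17, 19, 23}
Count: 8

φ(24) = 8


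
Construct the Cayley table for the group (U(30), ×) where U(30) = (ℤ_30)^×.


Elements: {1, 7, 11, 13, 17, 19, 23, 29}
Operation: multiplication mod 30
Entry (a, b) = (a × b) mod 30

Cayley table:
   |  1 |  7 | 11 | 13 | 17 | 19 | 23 | 29
 1 |  1 |  7 | 11 | 13 | 17 | 19 | 23 | 29
 7 |  7 | 19 | 17 |  1 | 29 | 13 | 11 | 23
11 | 11 | 17 |  1 | 23 |  7 | 29 | 13 | 19
13 | 13 |  1 | 23 | 19 | 11 |  7 | 29 | 17
17 | 17 | 29 |  7 | 11 | 19 | 23 |  1 | 13
19 | 19 | 13 | 29 |  7 | 23 |  1 | 17 | 11
23 | 23 | 11 | 13 | 29 |  1 | 17 | 19 |  7
29 | 29 | 23 | 19 | 17 | 13 | 11 |  7 |  1


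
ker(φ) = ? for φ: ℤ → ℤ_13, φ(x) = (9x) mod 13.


Kernel = preimage of identity
ker(φ) = {x ∈ ℤ : 9x ≡ 0 (mod 13)}. gcd(9,13) = 1, so 9x ≡ 0 (mod 13) ⟺ x ≡ 0 (mod 13/1 = 13). Hence ker(φ) = 13ℤ

ker(φ) = 13ℤ


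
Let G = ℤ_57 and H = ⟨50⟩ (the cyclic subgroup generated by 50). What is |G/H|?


|⟨50⟩| = n / gcd(50, 57) = 57 / 1 = 57
H is normal (ℤ_57 is abelian).
|G/H| = |G| / |H| = 57 / 57 = 1

|G/H| = 1


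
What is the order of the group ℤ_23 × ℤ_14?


|A × B| = |A| · |B|
|ℤ_23 × ℤ_14| = 23 × 14 = 322

|ℤ_23 × ℤ_14| = 322


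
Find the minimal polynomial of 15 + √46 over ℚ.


Let α = 15 + √46. Then α - 15 = √46, so (α - 15)² = 46, giving α² - 30α + 179 = 0. Degree 2 and α ∉ ℚ, so this is the minimal polynomial.

Minimal polynomial: x² - 30x + 179


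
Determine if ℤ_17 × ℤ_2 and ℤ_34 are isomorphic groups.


Comparing ℤ_17 × ℤ_2 and ℤ_34:
gcd(17,2) = 1, so ℤ_17 × ℤ_2 ≅ ℤ_34 (CRT)

Yes, ℤ_17 × ℤ_2 ≅ ℤ_34
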